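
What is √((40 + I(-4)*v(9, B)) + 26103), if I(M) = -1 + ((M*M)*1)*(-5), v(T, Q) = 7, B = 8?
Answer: 2*√6394 ≈ 159.93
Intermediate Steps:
I(M) = -1 - 5*M² (I(M) = -1 + (M²*1)*(-5) = -1 + M²*(-5) = -1 - 5*M²)
√((40 + I(-4)*v(9, B)) + 26103) = √((40 + (-1 - 5*(-4)²)*7) + 26103) = √((40 + (-1 - 5*16)*7) + 26103) = √((40 + (-1 - 80)*7) + 26103) = √((40 - 81*7) + 26103) = √((40 - 567) + 26103) = √(-527 + 26103) = √25576 = 2*√6394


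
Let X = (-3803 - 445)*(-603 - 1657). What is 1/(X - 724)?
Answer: 1/9599756 ≈ 1.0417e-7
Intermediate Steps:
X = 9600480 (X = -4248*(-2260) = 9600480)
1/(X - 724) = 1/(9600480 - 724) = 1/9599756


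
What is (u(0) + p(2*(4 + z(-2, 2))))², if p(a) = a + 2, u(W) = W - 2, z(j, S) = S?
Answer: 144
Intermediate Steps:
u(W) = -2 + W
p(a) = 2 + a
(u(0) + p(2*(4 + z(-2, 2))))² = ((-2 + 0) + (2 + 2*(4 + 2)))² = (-2 + (2 + 2*6))² = (-2 + (2 + 12))² = (-2 + 14)² = 12² = 144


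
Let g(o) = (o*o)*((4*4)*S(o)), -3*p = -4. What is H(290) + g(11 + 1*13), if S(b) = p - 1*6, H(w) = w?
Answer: -42718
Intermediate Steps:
p = 4/3 (p = -1/3*(-4) = 4/3 ≈ 1.3333)
S(b) = -14/3 (S(b) = 4/3 - 1*6 = 4/3 - 6 = -14/3)
g(o) = -224*o**2/3 (g(o) = (o*o)*((4*4)*(-14/3)) = o**2*(16*(-14/3)) = o**2*(-224/3) = -224*o**2/3)
H(290) + g(11 + 1*13) = 290 - 224*(11 + 1*13)**2/3 = 290 - 224*(11 + 13)**2/3 = 290 - 224/3*24**2 = 290 - 224/3*576 = 290 - 43008 = -42718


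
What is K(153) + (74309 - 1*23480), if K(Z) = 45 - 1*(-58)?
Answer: 50932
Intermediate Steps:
K(Z) = 103 (K(Z) = 45 + 58 = 103)
K(153) + (74309 - 1*23480) = 103 + (74309 - 1*23480) = 103 + (74309 - 23480) = 103 + 50829 = 50932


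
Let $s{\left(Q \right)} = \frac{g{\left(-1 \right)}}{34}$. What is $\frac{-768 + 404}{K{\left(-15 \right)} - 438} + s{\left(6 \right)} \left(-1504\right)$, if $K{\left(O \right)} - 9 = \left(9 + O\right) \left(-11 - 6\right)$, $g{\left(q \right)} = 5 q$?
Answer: $\frac{1235708}{5559} \approx 222.29$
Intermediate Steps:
$s{\left(Q \right)} = - \frac{5}{34}$ ($s{\left(Q \right)} = \frac{5 \left(-1\right)}{34} = \left(-5\right) \frac{1}{34} = - \frac{5}{34}$)
$K{\left(O \right)} = -144 - 17 O$ ($K{\left(O \right)} = 9 + \left(9 + O\right) \left(-11 - 6\right) = 9 + \left(9 + O\right) \left(-17\right) = 9 - \left(153 + 17 O\right) = -144 - 17 O$)
$\frac{-768 + 404}{K{\left(-15 \right)} - 438} + s{\left(6 \right)} \left(-1504\right) = \frac{-768 + 404}{\left(-144 - -255\right) - 438} - - \frac{3760}{17} = - \frac{364}{\left(-144 + 255\right) - 438} + \frac{3760}{17} = - \frac{364}{111 - 438} + \frac{3760}{17} = - \frac{364}{-327} + \frac{3760}{17} = \left(-364\right) \left(- \frac{1}{327}\right) + \frac{3760}{17} = \frac{364}{327} + \frac{3760}{17} = \frac{1235708}{5559}$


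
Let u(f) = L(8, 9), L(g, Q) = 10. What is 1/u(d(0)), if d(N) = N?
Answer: ⅒ ≈ 0.10000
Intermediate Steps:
u(f) = 10
1/u(d(0)) = 1/10 = ⅒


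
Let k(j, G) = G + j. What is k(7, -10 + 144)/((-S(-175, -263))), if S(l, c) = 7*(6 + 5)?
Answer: -141/77 ≈ -1.8312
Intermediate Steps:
S(l, c) = 77 (S(l, c) = 7*11 = 77)
k(7, -10 + 144)/((-S(-175, -263))) = ((-10 + 144) + 7)/((-1*77)) = (134 + 7)/(-77) = 141*(-1/77) = -141/77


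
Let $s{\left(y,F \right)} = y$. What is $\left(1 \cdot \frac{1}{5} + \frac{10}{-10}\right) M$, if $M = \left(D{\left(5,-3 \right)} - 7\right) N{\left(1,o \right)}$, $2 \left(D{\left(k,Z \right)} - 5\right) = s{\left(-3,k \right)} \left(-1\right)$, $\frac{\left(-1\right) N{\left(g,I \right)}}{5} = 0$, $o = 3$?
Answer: $0$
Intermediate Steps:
$N{\left(g,I \right)} = 0$ ($N{\left(g,I \right)} = \left(-5\right) 0 = 0$)
$D{\left(k,Z \right)} = \frac{13}{2}$ ($D{\left(k,Z \right)} = 5 + \frac{\left(-3\right) \left(-1\right)}{2} = 5 + \frac{1}{2} \cdot 3 = 5 + \frac{3}{2} = \frac{13}{2}$)
$M = 0$ ($M = \left(\frac{13}{2} - 7\right) 0 = \left(- \frac{1}{2}\right) 0 = 0$)
$\left(1 \cdot \frac{1}{5} + \frac{10}{-10}\right) M = \left(1 \cdot \frac{1}{5} + \frac{10}{-10}\right) 0 = \left(1 \cdot \frac{1}{5} + 10 \left(- \frac{1}{10}\right)\right) 0 = \left(\frac{1}{5} - 1\right) 0 = \left(- \frac{4}{5}\right) 0 = 0$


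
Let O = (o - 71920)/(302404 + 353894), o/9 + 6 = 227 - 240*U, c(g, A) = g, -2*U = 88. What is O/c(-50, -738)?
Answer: -25109/32814900 ≈ -0.00076517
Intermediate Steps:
U = -44 (U = -1/2*88 = -44)
o = 97029 (o = -54 + 9*(227 - 240*(-44)) = -54 + 9*(227 + 10560) = -54 + 9*10787 = -54 + 97083 = 97029)
O = 25109/656298 (O = (97029 - 71920)/(302404 + 353894) = 25109/656298 ≈ 0.038259)
O/c(-50, -738) = (25109/656298)/(-50) = (25109/656298)*(-1/50) = -25109/32814900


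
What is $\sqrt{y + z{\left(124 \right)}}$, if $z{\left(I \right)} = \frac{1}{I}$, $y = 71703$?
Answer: $\frac{\sqrt{275626363}}{62} \approx 267.77$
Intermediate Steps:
$\sqrt{y + z{\left(124 \right)}} = \sqrt{71703 + \frac{1}{124}} = \sqrt{\frac{8891173}{124}} = \frac{\sqrt{275626363}}{62}$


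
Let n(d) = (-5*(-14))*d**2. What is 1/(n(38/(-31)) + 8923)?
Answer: 961/8676083 ≈ 0.00011076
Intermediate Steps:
n(d) = 70*d**2
1/(n(38/(-31)) + 8923) = 1/(70*(38/(-31))**2 + 8923) = 1/(70*(38*(-1/31))**2 + 8923) = 1/(70*(-38/31)**2 + 8923) = 1/(70*(1444/961) + 8923) = 1/(101080/961 + 8923) = 1/(8676083/961) = 961/8676083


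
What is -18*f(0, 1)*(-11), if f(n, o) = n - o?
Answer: -198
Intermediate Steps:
-18*f(0, 1)*(-11) = -18*(0 - 1*1)*(-11) = -18*(0 - 1)*(-11) = -18*(-1)*(-11) = 18*(-11) = -198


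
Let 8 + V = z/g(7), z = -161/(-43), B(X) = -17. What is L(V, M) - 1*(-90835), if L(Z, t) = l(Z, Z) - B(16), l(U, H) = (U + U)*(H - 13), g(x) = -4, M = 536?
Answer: 1349681885/14792 ≈ 91244.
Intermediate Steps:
l(U, H) = 2*U*(-13 + H) (l(U, H) = (2*U)*(-13 + H) = 2*U*(-13 + H))
z = 161/43 (z = -161*(-1/43) = 161/43 ≈ 3.7442)
V = -1537/172 (V = -8 + (161/43)/(-4) = -8 + (161/43)*(-¼) = -8 - 161/172 = -1537/172 ≈ -8.9361)
L(Z, t) = 17 + 2*Z*(-13 + Z) (L(Z, t) = 2*Z*(-13 + Z) - 1*(-17) = 2*Z*(-13 + Z) + 17 = 17 + 2*Z*(-13 + Z))
L(V, M) - 1*(-90835) = (17 + 2*(-1537/172)*(-13 - 1537/172)) - 1*(-90835) = (17 + 2*(-1537/172)*(-3773/172)) + 90835 = (17 + 5799101/14792) + 90835 = 6050565/14792 + 90835 = 1349681885/14792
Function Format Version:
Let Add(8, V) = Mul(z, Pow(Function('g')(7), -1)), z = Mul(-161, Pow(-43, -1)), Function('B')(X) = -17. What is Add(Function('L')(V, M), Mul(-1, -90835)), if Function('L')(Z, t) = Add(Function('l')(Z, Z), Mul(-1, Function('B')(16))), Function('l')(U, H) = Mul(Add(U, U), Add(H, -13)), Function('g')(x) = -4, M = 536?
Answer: Rational(1349681885, 14792) ≈ 91244.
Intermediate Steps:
Function('l')(U, H) = Mul(2, U, Add(-13, H)) (Function('l')(U, H) = Mul(Mul(2, U), Add(-13, H)) = Mul(2, U, Add(-13, H)))
z = Rational(161, 43) (z = Mul(-161, Rational(-1, 43)) = Rational(161, 43) ≈ 3.7442)
V = Rational(-1537, 172) (V = Add(-8, Mul(Rational(161, 43), Pow(-4, -1))) = Add(-8, Mul(Rational(161, 43), Rational(-1, 4))) = Add(-8, Rational(-161, 172)) = Rational(-1537, 172) ≈ -8.9361)
Function('L')(Z, t) = Add(17, Mul(2, Z, Add(-13, Z))) (Function('L')(Z, t) = Add(Mul(2, Z, Add(-13, Z)), Mul(-1, -17)) = Add(Mul(2, Z, Add(-13, Z)), 17) = Add(17, Mul(2, Z, Add(-13, Z))))
Add(Function('L')(V, M), Mul(-1, -90835)) = Add(Add(17, Mul(2, Rational(-1537, 172), Add(-13, Rational(-1537, 172)))), Mul(-1, -90835)) = Add(Add(17, Mul(2, Rational(-1537, 172), Rational(-3773, 172))), 90835) = Add(Add(17, Rational(5799101, 14792)), 90835) = Add(Rational(6050565, 14792), 90835) = Rational(1349681885, 14792)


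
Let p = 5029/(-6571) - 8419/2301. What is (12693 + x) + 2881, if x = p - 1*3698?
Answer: 179496695018/15119871 ≈ 11872.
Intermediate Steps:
p = -66892978/15119871 (p = 5029*(-1/6571) - 8419*1/2301 = -5029/6571 - 8419/2301 = -66892978/15119871 ≈ -4.4242)
x = -55980175936/15119871 (x = -66892978/15119871 - 1*3698 = -66892978/15119871 - 3698 = -55980175936/15119871 ≈ -3702.4)
(12693 + x) + 2881 = (12693 - 55980175936/15119871) + 2881 = 135936346667/15119871 + 2881 = 179496695018/15119871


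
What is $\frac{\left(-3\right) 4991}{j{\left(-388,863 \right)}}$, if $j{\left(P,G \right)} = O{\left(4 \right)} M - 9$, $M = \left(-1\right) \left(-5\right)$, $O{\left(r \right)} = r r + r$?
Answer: $- \frac{2139}{13} \approx -164.54$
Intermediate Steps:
$O{\left(r \right)} = r + r^{2}$ ($O{\left(r \right)} = r^{2} + r = r + r^{2}$)
$M = 5$
$j{\left(P,G \right)} = 91$ ($j{\left(P,G \right)} = 4 \left(1 + 4\right) 5 - 9 = 4 \cdot 5 \cdot 5 - 9 = 20 \cdot 5 - 9 = 100 - 9 = 91$)
$\frac{\left(-3\right) 4991}{j{\left(-388,863 \right)}} = \frac{\left(-3\right) 4991}{91} = \left(-14973\right) \frac{1}{91} = - \frac{2139}{13}$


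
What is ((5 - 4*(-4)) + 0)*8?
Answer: 168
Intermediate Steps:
((5 - 4*(-4)) + 0)*8 = ((5 + 16) + 0)*8 = (21 + 0)*8 = 21*8 = 168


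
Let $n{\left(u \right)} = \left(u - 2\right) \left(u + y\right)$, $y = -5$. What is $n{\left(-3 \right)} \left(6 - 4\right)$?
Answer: $80$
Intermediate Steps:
$n{\left(u \right)} = \left(-5 + u\right) \left(-2 + u\right)$ ($n{\left(u \right)} = \left(u - 2\right) \left(u - 5\right) = \left(-2 + u\right) \left(-5 + u\right) = \left(-5 + u\right) \left(-2 + u\right)$)
$n{\left(-3 \right)} \left(6 - 4\right) = \left(10 + \left(-3\right)^{2} - -21\right) \left(6 - 4\right) = \left(10 + 9 + 21\right) 2 = 40 \cdot 2 = 80$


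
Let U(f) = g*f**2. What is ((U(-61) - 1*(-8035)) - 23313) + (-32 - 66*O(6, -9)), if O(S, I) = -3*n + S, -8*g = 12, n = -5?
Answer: -44555/2 ≈ -22278.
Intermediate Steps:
g = -3/2 (g = -1/8*12 = -3/2 ≈ -1.5000)
U(f) = -3*f**2/2
O(S, I) = 15 + S (O(S, I) = -3*(-5) + S = 15 + S)
((U(-61) - 1*(-8035)) - 23313) + (-32 - 66*O(6, -9)) = ((-3/2*(-61)**2 - 1*(-8035)) - 23313) + (-32 - 66*(15 + 6)) = ((-3/2*3721 + 8035) - 23313) + (-32 - 66*21) = ((-11163/2 + 8035) - 23313) + (-32 - 1386) = (4907/2 - 23313) - 1418 = -41719/2 - 1418 = -44555/2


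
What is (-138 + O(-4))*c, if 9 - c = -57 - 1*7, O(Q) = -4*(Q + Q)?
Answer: -7738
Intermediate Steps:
O(Q) = -8*Q
c = 73 (c = 9 - (-57 - 1*7) = 9 - (-57 - 7) = 9 - 1*(-64) = 9 + 64 = 73)
(-138 + O(-4))*c = (-138 - 8*(-4))*73 = (-138 + 32)*73 = -106*73 = -7738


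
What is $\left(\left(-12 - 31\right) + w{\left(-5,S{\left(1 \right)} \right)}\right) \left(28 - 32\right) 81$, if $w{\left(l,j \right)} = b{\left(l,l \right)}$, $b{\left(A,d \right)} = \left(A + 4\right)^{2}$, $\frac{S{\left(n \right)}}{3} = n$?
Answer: $13608$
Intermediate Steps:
$S{\left(n \right)} = 3 n$
$b{\left(A,d \right)} = \left(4 + A\right)^{2}$
$w{\left(l,j \right)} = \left(4 + l\right)^{2}$
$\left(\left(-12 - 31\right) + w{\left(-5,S{\left(1 \right)} \right)}\right) \left(28 - 32\right) 81 = \left(\left(-12 - 31\right) + \left(4 - 5\right)^{2}\right) \left(28 - 32\right) 81 = \left(-43 + \left(-1\right)^{2}\right) \left(-4\right) 81 = \left(-43 + 1\right) \left(-4\right) 81 = \left(-42\right) \left(-4\right) 81 = 168 \cdot 81 = 13608$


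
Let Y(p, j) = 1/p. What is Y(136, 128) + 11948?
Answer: 1624929/136 ≈ 11948.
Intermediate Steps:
Y(136, 128) + 11948 = 1/136 + 11948 = 1624929/136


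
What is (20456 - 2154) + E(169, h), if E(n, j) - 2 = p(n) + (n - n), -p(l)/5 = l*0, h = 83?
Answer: 18304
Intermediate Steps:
p(l) = 0 (p(l) = -5*l*0 = -5*0 = 0)
E(n, j) = 2 (E(n, j) = 2 + (0 + (n - n)) = 2 + (0 + 0) = 2 + 0 = 2)
(20456 - 2154) + E(169, h) = (20456 - 2154) + 2 = 18302 + 2 = 18304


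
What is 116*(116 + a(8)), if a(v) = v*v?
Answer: 20880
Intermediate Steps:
a(v) = v**2
116*(116 + a(8)) = 116*(116 + 8**2) = 116*(116 + 64) = 116*180 = 20880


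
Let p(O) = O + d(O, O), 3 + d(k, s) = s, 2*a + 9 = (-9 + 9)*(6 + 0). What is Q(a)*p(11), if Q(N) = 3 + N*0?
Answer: 57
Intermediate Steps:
a = -9/2 (a = -9/2 + ((-9 + 9)*(6 + 0))/2 = -9/2 + (0*6)/2 = -9/2 + (½)*0 = -9/2 + 0 = -9/2 ≈ -4.5000)
d(k, s) = -3 + s
Q(N) = 3 (Q(N) = 3 + 0 = 3)
p(O) = -3 + 2*O (p(O) = O + (-3 + O) = -3 + 2*O)
Q(a)*p(11) = 3*(-3 + 2*11) = 3*(-3 + 22) = 3*19 = 57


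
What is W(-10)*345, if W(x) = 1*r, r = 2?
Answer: 690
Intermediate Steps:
W(x) = 2 (W(x) = 1*2 = 2)
W(-10)*345 = 2*345 = 690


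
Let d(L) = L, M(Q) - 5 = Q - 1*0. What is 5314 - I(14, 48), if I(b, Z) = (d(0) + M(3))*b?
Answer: 5202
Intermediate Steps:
M(Q) = 5 + Q (M(Q) = 5 + (Q - 1*0) = 5 + (Q + 0) = 5 + Q)
I(b, Z) = 8*b (I(b, Z) = (0 + (5 + 3))*b = (0 + 8)*b = 8*b)
5314 - I(14, 48) = 5314 - 8*14 = 5314 - 1*112 = 5314 - 112 = 5202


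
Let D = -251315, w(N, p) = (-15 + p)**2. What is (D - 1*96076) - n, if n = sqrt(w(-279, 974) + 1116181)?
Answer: -347391 - sqrt(2035862) ≈ -3.4882e+5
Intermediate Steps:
n = sqrt(2035862) (n = sqrt((-15 + 974)**2 + 1116181) = sqrt(959**2 + 1116181) = sqrt(919681 + 1116181) = sqrt(2035862) ≈ 1426.8)
(D - 1*96076) - n = (-251315 - 1*96076) - sqrt(2035862) = (-251315 - 96076) - sqrt(2035862) = -347391 - sqrt(2035862)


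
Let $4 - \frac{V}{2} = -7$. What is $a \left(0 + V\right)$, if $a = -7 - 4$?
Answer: $-242$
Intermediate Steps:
$a = -11$
$V = 22$ ($V = 8 - -14 = 8 + 14 = 22$)
$a \left(0 + V\right) = - 11 \left(0 + 22\right) = \left(-11\right) 22 = -242$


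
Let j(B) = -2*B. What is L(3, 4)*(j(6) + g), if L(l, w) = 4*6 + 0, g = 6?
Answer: -144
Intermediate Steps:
L(l, w) = 24 (L(l, w) = 24 + 0 = 24)
L(3, 4)*(j(6) + g) = 24*(-2*6 + 6) = 24*(-12 + 6) = 24*(-6) = -144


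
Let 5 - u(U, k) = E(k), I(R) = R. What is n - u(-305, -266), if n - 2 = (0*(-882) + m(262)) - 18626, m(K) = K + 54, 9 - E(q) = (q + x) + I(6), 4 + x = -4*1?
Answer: -18036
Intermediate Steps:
x = -8 (x = -4 - 4*1 = -4 - 4 = -8)
E(q) = 11 - q (E(q) = 9 - ((q - 8) + 6) = 9 - ((-8 + q) + 6) = 9 - (-2 + q) = 9 + (2 - q) = 11 - q)
m(K) = 54 + K
u(U, k) = -6 + k (u(U, k) = 5 - (11 - k) = 5 + (-11 + k) = -6 + k)
n = -18308 (n = 2 + ((0*(-882) + (54 + 262)) - 18626) = 2 + ((0 + 316) - 18626) = 2 + (316 - 18626) = 2 - 18310 = -18308)
n - u(-305, -266) = -18308 - (-6 - 266) = -18308 - 1*(-272) = -18308 + 272 = -18036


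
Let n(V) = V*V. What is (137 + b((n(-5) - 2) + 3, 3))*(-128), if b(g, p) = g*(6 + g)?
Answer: -124032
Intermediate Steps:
n(V) = V²
(137 + b((n(-5) - 2) + 3, 3))*(-128) = (137 + (((-5)² - 2) + 3)*(6 + (((-5)² - 2) + 3)))*(-128) = (137 + ((25 - 2) + 3)*(6 + ((25 - 2) + 3)))*(-128) = (137 + (23 + 3)*(6 + (23 + 3)))*(-128) = (137 + 26*(6 + 26))*(-128) = (137 + 26*32)*(-128) = (137 + 832)*(-128) = 969*(-128) = -124032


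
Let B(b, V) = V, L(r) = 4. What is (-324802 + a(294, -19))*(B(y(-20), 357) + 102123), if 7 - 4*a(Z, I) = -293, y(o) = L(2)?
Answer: -33278022960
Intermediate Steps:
y(o) = 4
a(Z, I) = 75 (a(Z, I) = 7/4 - ¼*(-293) = 7/4 + 293/4 = 75)
(-324802 + a(294, -19))*(B(y(-20), 357) + 102123) = (-324802 + 75)*(357 + 102123) = -324727*102480 = -33278022960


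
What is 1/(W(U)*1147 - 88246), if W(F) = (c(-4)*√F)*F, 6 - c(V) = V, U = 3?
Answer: -44123/2117606108 - 17205*√3/2117606108 ≈ -3.4909e-5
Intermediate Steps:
c(V) = 6 - V
W(F) = 10*F^(3/2) (W(F) = ((6 - 1*(-4))*√F)*F = ((6 + 4)*√F)*F = (10*√F)*F = 10*F^(3/2))
1/(W(U)*1147 - 88246) = 1/((10*3^(3/2))*1147 - 88246) = 1/((10*(3*√3))*1147 - 88246) = 1/((30*√3)*1147 - 88246) = 1/(34410*√3 - 88246) = 1/(-88246 + 34410*√3)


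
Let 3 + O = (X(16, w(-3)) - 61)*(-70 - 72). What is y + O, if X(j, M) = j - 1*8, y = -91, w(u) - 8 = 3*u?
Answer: 7432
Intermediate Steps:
w(u) = 8 + 3*u
X(j, M) = -8 + j (X(j, M) = j - 8 = -8 + j)
O = 7523 (O = -3 + ((-8 + 16) - 61)*(-70 - 72) = -3 + (8 - 61)*(-142) = -3 - 53*(-142) = -3 + 7526 = 7523)
y + O = -91 + 7523 = 7432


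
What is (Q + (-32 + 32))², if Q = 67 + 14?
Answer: 6561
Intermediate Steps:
Q = 81
(Q + (-32 + 32))² = (81 + (-32 + 32))² = (81 + 0)² = 81² = 6561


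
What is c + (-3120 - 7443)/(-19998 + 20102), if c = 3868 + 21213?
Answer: 2597861/104 ≈ 24979.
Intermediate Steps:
c = 25081
c + (-3120 - 7443)/(-19998 + 20102) = 25081 + (-3120 - 7443)/(-19998 + 20102) = 25081 - 10563/104 = 2597861/104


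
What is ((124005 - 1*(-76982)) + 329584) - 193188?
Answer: 337383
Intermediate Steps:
((124005 - 1*(-76982)) + 329584) - 193188 = ((124005 + 76982) + 329584) - 193188 = (200987 + 329584) - 193188 = 530571 - 193188 = 337383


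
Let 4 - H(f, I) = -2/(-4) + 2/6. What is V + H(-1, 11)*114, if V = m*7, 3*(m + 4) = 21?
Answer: 382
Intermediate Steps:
m = 3 (m = -4 + (1/3)*21 = -4 + 7 = 3)
H(f, I) = 19/6 (H(f, I) = 4 - (-2/(-4) + 2/6) = 4 - (-2*(-1/4) + 2*(1/6)) = 4 - (1/2 + 1/3) = 4 - 1*5/6 = 4 - 5/6 = 19/6)
V = 21 (V = 3*7 = 21)
V + H(-1, 11)*114 = 21 + (19/6)*114 = 21 + 361 = 382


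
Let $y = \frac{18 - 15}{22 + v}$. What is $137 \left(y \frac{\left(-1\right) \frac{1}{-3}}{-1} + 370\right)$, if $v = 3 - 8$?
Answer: $\frac{861593}{17} \approx 50682.0$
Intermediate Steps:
$v = -5$
$y = \frac{3}{17}$ ($y = \frac{18 - 15}{22 - 5} = \frac{3}{17} \approx 0.17647$)
$137 \left(y \frac{\left(-1\right) \frac{1}{-3}}{-1} + 370\right) = 137 \left(\frac{3 \frac{\left(-1\right) \frac{1}{-3}}{-1}}{17} + 370\right) = 137 \left(\frac{3 \left(-1\right) \left(- \frac{1}{3}\right) \left(-1\right)}{17} + 370\right) = 137 \left(\frac{3 \cdot \frac{1}{3} \left(-1\right)}{17} + 370\right) = 137 \left(\frac{3}{17} \left(- \frac{1}{3}\right) + 370\right) = 137 \left(- \frac{1}{17} + 370\right) = 137 \cdot \frac{6289}{17} = \frac{861593}{17}$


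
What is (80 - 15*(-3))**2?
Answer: 15625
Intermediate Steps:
(80 - 15*(-3))**2 = (80 + 45)**2 = 125**2 = 15625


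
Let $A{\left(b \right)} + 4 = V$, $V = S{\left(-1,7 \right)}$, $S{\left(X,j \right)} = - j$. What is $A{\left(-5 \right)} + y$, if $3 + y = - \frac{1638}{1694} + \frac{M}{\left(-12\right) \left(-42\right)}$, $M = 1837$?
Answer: $- \frac{690467}{60984} \approx -11.322$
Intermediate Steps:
$y = - \frac{19643}{60984}$ ($y = -3 + \left(- \frac{1638}{1694} + \frac{1837}{\left(-12\right) \left(-42\right)}\right) = -3 + \left(\left(-1638\right) \frac{1}{1694} + \frac{1837}{504}\right) = -3 + \left(- \frac{117}{121} + 1837 \cdot \frac{1}{504}\right) = -3 + \left(- \frac{117}{121} + \frac{1837}{504}\right) = -3 + \frac{163309}{60984} = - \frac{19643}{60984} \approx -0.3221$)
$V = -7$ ($V = \left(-1\right) 7 = -7$)
$A{\left(b \right)} = -11$ ($A{\left(b \right)} = -4 - 7 = -11$)
$A{\left(-5 \right)} + y = -11 - \frac{19643}{60984} = - \frac{690467}{60984}$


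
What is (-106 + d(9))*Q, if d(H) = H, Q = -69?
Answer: 6693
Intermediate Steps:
(-106 + d(9))*Q = (-106 + 9)*(-69) = -97*(-69) = 6693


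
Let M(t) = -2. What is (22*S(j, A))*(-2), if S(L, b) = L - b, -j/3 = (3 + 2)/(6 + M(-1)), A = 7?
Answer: 473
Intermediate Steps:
j = -15/4 (j = -3*(3 + 2)/(6 - 2) = -15/4 ≈ -3.7500)
(22*S(j, A))*(-2) = (22*(-15/4 - 1*7))*(-2) = (22*(-15/4 - 7))*(-2) = (22*(-43/4))*(-2) = -473/2*(-2) = 473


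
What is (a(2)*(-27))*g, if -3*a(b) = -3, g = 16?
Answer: -432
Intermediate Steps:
a(b) = 1 (a(b) = -⅓*(-3) = 1)
(a(2)*(-27))*g = (1*(-27))*16 = -27*16 = -432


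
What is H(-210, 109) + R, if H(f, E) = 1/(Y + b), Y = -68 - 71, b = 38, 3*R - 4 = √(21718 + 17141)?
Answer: 401/303 + √38859/3 ≈ 67.032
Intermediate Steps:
R = 4/3 + √38859/3 (R = 4/3 + √(21718 + 17141)/3 = 4/3 + √38859/3 ≈ 67.042)
Y = -139
H(f, E) = -1/101 (H(f, E) = 1/(-139 + 38) = 1/(-101) = -1/101)
H(-210, 109) + R = -1/101 + (4/3 + √38859/3) = 401/303 + √38859/3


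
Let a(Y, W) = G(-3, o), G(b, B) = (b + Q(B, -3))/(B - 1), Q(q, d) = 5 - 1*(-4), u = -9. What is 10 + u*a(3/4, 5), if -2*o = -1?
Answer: 118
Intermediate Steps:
o = 1/2 (o = -1/2*(-1) = 1/2 ≈ 0.50000)
Q(q, d) = 9 (Q(q, d) = 5 + 4 = 9)
G(b, B) = (9 + b)/(-1 + B) (G(b, B) = (b + 9)/(B - 1) = (9 + b)/(-1 + B))
a(Y, W) = -12 (a(Y, W) = (9 - 3)/(-1 + 1/2) = 6/(-1/2) = -2*6 = -12)
10 + u*a(3/4, 5) = 10 - 9*(-12) = 10 + 108 = 118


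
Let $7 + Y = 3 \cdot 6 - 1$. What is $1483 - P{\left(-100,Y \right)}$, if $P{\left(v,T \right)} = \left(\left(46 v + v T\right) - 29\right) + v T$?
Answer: $8112$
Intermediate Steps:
$Y = 10$ ($Y = -7 + \left(3 \cdot 6 - 1\right) = -7 + \left(18 - 1\right) = -7 + 17 = 10$)
$P{\left(v,T \right)} = -29 + 46 v + 2 T v$ ($P{\left(v,T \right)} = \left(\left(46 v + T v\right) - 29\right) + T v = \left(-29 + 46 v + T v\right) + T v = -29 + 46 v + 2 T v$)
$1483 - P{\left(-100,Y \right)} = 1483 - \left(-29 + 46 \left(-100\right) + 2 \cdot 10 \left(-100\right)\right) = 1483 - \left(-29 - 4600 - 2000\right) = 1483 - -6629 = 1483 + 6629 = 8112$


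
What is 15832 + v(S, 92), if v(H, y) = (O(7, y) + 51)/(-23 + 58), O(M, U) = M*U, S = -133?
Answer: 110963/7 ≈ 15852.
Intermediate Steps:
v(H, y) = 51/35 + y/5 (v(H, y) = (7*y + 51)/(-23 + 58) = (51 + 7*y)/35 = (51 + 7*y)*(1/35) = 51/35 + y/5)
15832 + v(S, 92) = 15832 + (51/35 + (1/5)*92) = 15832 + (51/35 + 92/5) = 15832 + 139/7 = 110963/7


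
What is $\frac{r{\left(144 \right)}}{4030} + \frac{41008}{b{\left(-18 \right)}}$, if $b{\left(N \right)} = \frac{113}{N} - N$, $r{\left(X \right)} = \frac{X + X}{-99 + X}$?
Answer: $\frac{7436804176}{2125825} \approx 3498.3$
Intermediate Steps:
$r{\left(X \right)} = \frac{2 X}{-99 + X}$
$b{\left(N \right)} = - N + \frac{113}{N}$
$\frac{r{\left(144 \right)}}{4030} + \frac{41008}{b{\left(-18 \right)}} = \frac{2 \cdot 144 \frac{1}{-99 + 144}}{4030} + \frac{41008}{\left(-1\right) \left(-18\right) + \frac{113}{-18}} = 2 \cdot 144 \cdot \frac{1}{45} \cdot \frac{1}{4030} + \frac{41008}{18 + 113 \left(- \frac{1}{18}\right)} = 2 \cdot 144 \cdot \frac{1}{45} \cdot \frac{1}{4030} + \frac{41008}{18 - \frac{113}{18}} = \frac{32}{5} \cdot \frac{1}{4030} + \frac{41008}{\frac{211}{18}} = \frac{16}{10075} + 41008 \cdot \frac{18}{211} = \frac{16}{10075} + \frac{738144}{211} = \frac{7436804176}{2125825}$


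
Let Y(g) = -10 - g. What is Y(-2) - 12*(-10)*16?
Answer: 1912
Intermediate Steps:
Y(-2) - 12*(-10)*16 = (-10 - 1*(-2)) - 12*(-10)*16 = (-10 + 2) + 120*16 = -8 + 1920 = 1912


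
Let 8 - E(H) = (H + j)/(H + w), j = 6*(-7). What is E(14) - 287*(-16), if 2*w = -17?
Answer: 50656/11 ≈ 4605.1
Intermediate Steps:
w = -17/2 (w = (½)*(-17) = -17/2 ≈ -8.5000)
j = -42
E(H) = 8 - (-42 + H)/(-17/2 + H) (E(H) = 8 - (H - 42)/(H - 17/2) = 8 - (-42 + H)/(-17/2 + H))
E(14) - 287*(-16) = 2*(-26 + 7*14)/(-17 + 2*14) - 287*(-16) = 2*(-26 + 98)/(-17 + 28) + 4592 = 2*72/11 + 4592 = 2*(1/11)*72 + 4592 = 144/11 + 4592 = 50656/11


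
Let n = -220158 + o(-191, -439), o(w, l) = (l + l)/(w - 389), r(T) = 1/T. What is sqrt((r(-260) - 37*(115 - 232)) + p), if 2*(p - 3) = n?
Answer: I*sqrt(1502960833270)/3770 ≈ 325.19*I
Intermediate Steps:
o(w, l) = 2*l/(-389 + w) (o(w, l) = (2*l)/(-389 + w) = 2*l/(-389 + w))
n = -63845381/290 (n = -220158 + 2*(-439)/(-389 - 191) = -220158 + 2*(-439)/(-580) = -220158 + 2*(-439)*(-1/580) = -220158 + 439/290 = -63845381/290 ≈ -2.2016e+5)
p = -63843641/580 (p = 3 + (1/2)*(-63845381/290) = 3 - 63845381/580 = -63843641/580 ≈ -1.1008e+5)
sqrt((r(-260) - 37*(115 - 232)) + p) = sqrt((1/(-260) - 37*(115 - 232)) - 63843641/580) = sqrt((-1/260 - 37*(-117)) - 63843641/580) = sqrt((-1/260 - 1*(-4329)) - 63843641/580) = sqrt((-1/260 + 4329) - 63843641/580) = sqrt(1125539/260 - 63843641/580) = sqrt(-398663351/3770) = I*sqrt(1502960833270)/3770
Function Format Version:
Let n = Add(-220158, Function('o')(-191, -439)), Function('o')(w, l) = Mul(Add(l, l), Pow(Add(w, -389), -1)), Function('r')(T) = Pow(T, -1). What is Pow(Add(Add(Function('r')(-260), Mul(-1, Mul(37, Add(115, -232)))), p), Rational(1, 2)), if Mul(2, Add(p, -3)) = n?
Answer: Mul(Rational(1, 3770), I, Pow(1502960833270, Rational(1, 2))) ≈ Mul(325.19, I)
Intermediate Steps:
Function('o')(w, l) = Mul(2, l, Pow(Add(-389, w), -1)) (Function('o')(w, l) = Mul(Mul(2, l), Pow(Add(-389, w), -1)) = Mul(2, l, Pow(Add(-389, w), -1)))
n = Rational(-63845381, 290) (n = Add(-220158, Mul(2, -439, Pow(Add(-389, -191), -1))) = Add(-220158, Mul(2, -439, Pow(-580, -1))) = Add(-220158, Mul(2, -439, Rational(-1, 580))) = Add(-220158, Rational(439, 290)) = Rational(-63845381, 290) ≈ -2.2016e+5)
p = Rational(-63843641, 580) (p = Add(3, Mul(Rational(1, 2), Rational(-63845381, 290))) = Add(3, Rational(-63845381, 580)) = Rational(-63843641, 580) ≈ -1.1008e+5)
Pow(Add(Add(Function('r')(-260), Mul(-1, Mul(37, Add(115, -232)))), p), Rational(1, 2)) = Pow(Add(Add(Pow(-260, -1), Mul(-1, Mul(37, Add(115, -232)))), Rational(-63843641, 580)), Rational(1, 2)) = Pow(Add(Add(Rational(-1, 260), Mul(-1, Mul(37, -117))), Rational(-63843641, 580)), Rational(1, 2)) = Pow(Add(Add(Rational(-1, 260), Mul(-1, -4329)), Rational(-63843641, 580)), Rational(1, 2)) = Pow(Add(Add(Rational(-1, 260), 4329), Rational(-63843641, 580)), Rational(1, 2)) = Pow(Add(Rational(1125539, 260), Rational(-63843641, 580)), Rational(1, 2)) = Pow(Rational(-398663351, 3770), Rational(1, 2)) = Mul(Rational(1, 3770), I, Pow(1502960833270, Rational(1, 2)))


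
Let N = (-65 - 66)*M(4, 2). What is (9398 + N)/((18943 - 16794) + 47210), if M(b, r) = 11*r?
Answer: 2172/16453 ≈ 0.13201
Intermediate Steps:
N = -2882 (N = (-65 - 66)*(11*2) = -131*22 = -2882)
(9398 + N)/((18943 - 16794) + 47210) = (9398 - 2882)/((18943 - 16794) + 47210) = 6516/(2149 + 47210) = 6516/49359 = 6516*(1/49359) = 2172/16453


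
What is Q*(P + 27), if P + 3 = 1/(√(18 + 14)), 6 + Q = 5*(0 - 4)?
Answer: -624 - 13*√2/4 ≈ -628.60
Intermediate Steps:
Q = -26 (Q = -6 + 5*(0 - 4) = -6 + 5*(-4) = -6 - 20 = -26)
P = -3 + √2/8 (P = -3 + 1/(√(18 + 14)) = -3 + 1/(√32) = -3 + 1/(4*√2) = -3 + √2/8 ≈ -2.8232)
Q*(P + 27) = -26*((-3 + √2/8) + 27) = -26*(24 + √2/8) = -624 - 13*√2/4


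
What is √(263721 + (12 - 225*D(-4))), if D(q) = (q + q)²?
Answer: √249333 ≈ 499.33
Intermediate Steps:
D(q) = 4*q² (D(q) = (2*q)² = 4*q²)
√(263721 + (12 - 225*D(-4))) = √(263721 + (12 - 900*(-4)²)) = √(263721 + (12 - 900*16)) = √(263721 + (12 - 225*64)) = √(263721 + (12 - 14400)) = √(263721 - 14388) = √249333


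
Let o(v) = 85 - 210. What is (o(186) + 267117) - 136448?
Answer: 130544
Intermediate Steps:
o(v) = -125
(o(186) + 267117) - 136448 = (-125 + 267117) - 136448 = 266992 - 136448 = 130544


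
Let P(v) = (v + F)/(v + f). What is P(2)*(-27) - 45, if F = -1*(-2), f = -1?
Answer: -153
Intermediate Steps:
F = 2
P(v) = (2 + v)/(-1 + v) (P(v) = (v + 2)/(v - 1) = (2 + v)/(-1 + v))
P(2)*(-27) - 45 = ((2 + 2)/(-1 + 2))*(-27) - 45 = (4/1)*(-27) - 45 = (1*4)*(-27) - 45 = 4*(-27) - 45 = -108 - 45 = -153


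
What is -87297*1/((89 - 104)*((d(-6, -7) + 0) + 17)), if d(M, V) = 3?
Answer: 29099/100 ≈ 290.99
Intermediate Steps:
-87297*1/((89 - 104)*((d(-6, -7) + 0) + 17)) = -87297*1/((89 - 104)*((3 + 0) + 17)) = -87297*(-1/(15*(3 + 17))) = -87297/(20*(-15)) = -87297/(-300) = -87297*(-1/300) = 29099/100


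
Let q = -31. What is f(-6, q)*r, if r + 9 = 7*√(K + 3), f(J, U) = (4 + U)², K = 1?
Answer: 3645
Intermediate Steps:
r = 5 (r = -9 + 7*√(1 + 3) = -9 + 7*√4 = -9 + 7*2 = -9 + 14 = 5)
f(-6, q)*r = (4 - 31)²*5 = (-27)²*5 = 729*5 = 3645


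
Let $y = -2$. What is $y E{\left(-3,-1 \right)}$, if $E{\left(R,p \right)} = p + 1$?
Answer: $0$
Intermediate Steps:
$E{\left(R,p \right)} = 1 + p$
$y E{\left(-3,-1 \right)} = - 2 \left(1 - 1\right) = \left(-2\right) 0 = 0$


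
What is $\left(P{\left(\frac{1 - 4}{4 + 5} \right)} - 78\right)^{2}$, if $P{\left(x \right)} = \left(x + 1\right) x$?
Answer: $\frac{495616}{81} \approx 6118.7$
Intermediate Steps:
$P{\left(x \right)} = x \left(1 + x\right)$ ($P{\left(x \right)} = \left(1 + x\right) x = x \left(1 + x\right)$)
$\left(P{\left(\frac{1 - 4}{4 + 5} \right)} - 78\right)^{2} = \left(\frac{1 - 4}{4 + 5} \left(1 + \frac{1 - 4}{4 + 5}\right) - 78\right)^{2} = \left(\frac{1}{9} \left(-3\right) \left(1 + \frac{1}{9} \left(-3\right)\right) - 78\right)^{2} = \left(- \frac{1 - \frac{1}{3}}{3} - 78\right)^{2} = \left(\left(- \frac{1}{3}\right) \frac{2}{3} - 78\right)^{2} = \left(- \frac{2}{9} - 78\right)^{2} = \left(- \frac{704}{9}\right)^{2} = \frac{495616}{81}$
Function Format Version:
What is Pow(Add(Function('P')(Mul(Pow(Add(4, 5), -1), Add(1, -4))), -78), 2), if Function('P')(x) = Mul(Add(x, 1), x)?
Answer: Rational(495616, 81) ≈ 6118.7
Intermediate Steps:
Function('P')(x) = Mul(x, Add(1, x)) (Function('P')(x) = Mul(Add(1, x), x) = Mul(x, Add(1, x)))
Pow(Add(Function('P')(Mul(Pow(Add(4, 5), -1), Add(1, -4))), -78), 2) = Pow(Add(Mul(Mul(Pow(Add(4, 5), -1), Add(1, -4)), Add(1, Mul(Pow(Add(4, 5), -1), Add(1, -4)))), -78), 2) = Pow(Add(Mul(Mul(Pow(9, -1), -3), Add(1, Mul(Pow(9, -1), -3))), -78), 2) = Pow(Add(Mul(Mul(Rational(1, 9), -3), Add(1, Mul(Rational(1, 9), -3))), -78), 2) = Pow(Add(Mul(Rational(-1, 3), Add(1, Rational(-1, 3))), -78), 2) = Pow(Add(Mul(Rational(-1, 3), Rational(2, 3)), -78), 2) = Pow(Add(Rational(-2, 9), -78), 2) = Pow(Rational(-704, 9), 2) = Rational(495616, 81)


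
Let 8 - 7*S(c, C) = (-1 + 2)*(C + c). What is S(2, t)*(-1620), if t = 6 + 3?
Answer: 4860/7 ≈ 694.29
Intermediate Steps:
t = 9
S(c, C) = 8/7 - C/7 - c/7 (S(c, C) = 8/7 - (-1 + 2)*(C + c)/7 = 8/7 - (C + c)/7 = 8/7 + (-C/7 - c/7) = 8/7 - C/7 - c/7)
S(2, t)*(-1620) = (8/7 - 1/7*9 - 1/7*2)*(-1620) = (8/7 - 9/7 - 2/7)*(-1620) = -3/7*(-1620) = 4860/7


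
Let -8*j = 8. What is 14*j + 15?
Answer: 1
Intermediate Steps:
j = -1 (j = -⅛*8 = -1)
14*j + 15 = 14*(-1) + 15 = -14 + 15 = 1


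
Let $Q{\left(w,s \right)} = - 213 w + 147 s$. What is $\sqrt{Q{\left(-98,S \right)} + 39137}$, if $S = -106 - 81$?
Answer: $\sqrt{32522} \approx 180.34$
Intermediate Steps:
$S = -187$ ($S = -106 - 81 = -187$)
$\sqrt{Q{\left(-98,S \right)} + 39137} = \sqrt{\left(\left(-213\right) \left(-98\right) + 147 \left(-187\right)\right) + 39137} = \sqrt{\left(20874 - 27489\right) + 39137} = \sqrt{-6615 + 39137} = \sqrt{32522}$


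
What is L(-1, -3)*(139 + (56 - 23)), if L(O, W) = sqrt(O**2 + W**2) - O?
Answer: 172 + 172*sqrt(10) ≈ 715.91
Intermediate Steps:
L(-1, -3)*(139 + (56 - 23)) = (sqrt((-1)**2 + (-3)**2) - 1*(-1))*(139 + (56 - 23)) = (sqrt(1 + 9) + 1)*(139 + 33) = (sqrt(10) + 1)*172 = (1 + sqrt(10))*172 = 172 + 172*sqrt(10)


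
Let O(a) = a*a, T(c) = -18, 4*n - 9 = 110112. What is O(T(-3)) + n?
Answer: 111417/4 ≈ 27854.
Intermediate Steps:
n = 110121/4 (n = 9/4 + (1/4)*110112 = 9/4 + 27528 = 110121/4 ≈ 27530.)
O(a) = a**2
O(T(-3)) + n = (-18)**2 + 110121/4 = 324 + 110121/4 = 111417/4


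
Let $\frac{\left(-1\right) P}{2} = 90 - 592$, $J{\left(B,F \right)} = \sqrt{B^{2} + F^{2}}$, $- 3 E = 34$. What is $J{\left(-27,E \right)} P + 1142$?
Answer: $1142 + \frac{1004 \sqrt{7717}}{3} \approx 30541.0$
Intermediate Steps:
$E = - \frac{34}{3}$ ($E = \left(- \frac{1}{3}\right) 34 = - \frac{34}{3} \approx -11.333$)
$P = 1004$ ($P = - 2 \left(90 - 592\right) = \left(-2\right) \left(-502\right) = 1004$)
$J{\left(-27,E \right)} P + 1142 = \sqrt{\left(-27\right)^{2} + \left(- \frac{34}{3}\right)^{2}} \cdot 1004 + 1142 = \sqrt{729 + \frac{1156}{9}} \cdot 1004 + 1142 = \sqrt{\frac{7717}{9}} \cdot 1004 + 1142 = \frac{\sqrt{7717}}{3} \cdot 1004 + 1142 = \frac{1004 \sqrt{7717}}{3} + 1142 = 1142 + \frac{1004 \sqrt{7717}}{3}$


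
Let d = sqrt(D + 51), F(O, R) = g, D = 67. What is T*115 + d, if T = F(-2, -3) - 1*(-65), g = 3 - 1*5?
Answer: 7245 + sqrt(118) ≈ 7255.9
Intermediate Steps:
g = -2 (g = 3 - 5 = -2)
F(O, R) = -2
d = sqrt(118) (d = sqrt(67 + 51) = sqrt(118) ≈ 10.863)
T = 63 (T = -2 - 1*(-65) = -2 + 65 = 63)
T*115 + d = 63*115 + sqrt(118) = 7245 + sqrt(118)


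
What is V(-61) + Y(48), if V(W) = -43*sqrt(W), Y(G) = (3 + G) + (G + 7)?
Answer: 106 - 43*I*sqrt(61) ≈ 106.0 - 335.84*I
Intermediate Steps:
Y(G) = 10 + 2*G (Y(G) = (3 + G) + (7 + G) = 10 + 2*G)
V(-61) + Y(48) = -43*I*sqrt(61) + (10 + 2*48) = -43*I*sqrt(61) + (10 + 96) = -43*I*sqrt(61) + 106 = 106 - 43*I*sqrt(61)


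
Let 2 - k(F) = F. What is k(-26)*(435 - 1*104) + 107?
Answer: 9375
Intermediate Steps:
k(F) = 2 - F
k(-26)*(435 - 1*104) + 107 = (2 - 1*(-26))*(435 - 1*104) + 107 = (2 + 26)*(435 - 104) + 107 = 28*331 + 107 = 9268 + 107 = 9375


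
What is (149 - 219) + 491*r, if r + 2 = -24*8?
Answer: -95324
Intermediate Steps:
r = -194 (r = -2 - 24*8 = -2 - 192 = -194)
(149 - 219) + 491*r = (149 - 219) + 491*(-194) = -70 - 95254 = -95324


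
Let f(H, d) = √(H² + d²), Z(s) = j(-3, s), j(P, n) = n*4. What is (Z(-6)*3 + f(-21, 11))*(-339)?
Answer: 24408 - 339*√562 ≈ 16371.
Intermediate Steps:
j(P, n) = 4*n
Z(s) = 4*s
(Z(-6)*3 + f(-21, 11))*(-339) = ((4*(-6))*3 + √((-21)² + 11²))*(-339) = (-24*3 + √(441 + 121))*(-339) = (-72 + √562)*(-339) = 24408 - 339*√562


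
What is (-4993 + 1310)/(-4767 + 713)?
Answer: 3683/4054 ≈ 0.90849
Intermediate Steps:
(-4993 + 1310)/(-4767 + 713) = -3683/(-4054) = -3683*(-1/4054) = 3683/4054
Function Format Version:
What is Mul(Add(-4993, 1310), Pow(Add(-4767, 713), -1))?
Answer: Rational(3683, 4054) ≈ 0.90849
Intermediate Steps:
Mul(Add(-4993, 1310), Pow(Add(-4767, 713), -1)) = Mul(-3683, Pow(-4054, -1)) = Mul(-3683, Rational(-1, 4054)) = Rational(3683, 4054)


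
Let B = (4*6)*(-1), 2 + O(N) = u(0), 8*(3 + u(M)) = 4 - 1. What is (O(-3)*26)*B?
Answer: 2886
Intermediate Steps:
u(M) = -21/8 (u(M) = -3 + (4 - 1)/8 = -3 + (⅛)*3 = -3 + 3/8 = -21/8)
O(N) = -37/8 (O(N) = -2 - 21/8 = -37/8)
B = -24 (B = 24*(-1) = -24)
(O(-3)*26)*B = -37/8*26*(-24) = -481/4*(-24) = 2886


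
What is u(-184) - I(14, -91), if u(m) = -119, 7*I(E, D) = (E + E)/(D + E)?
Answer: -9159/77 ≈ -118.95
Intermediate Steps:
I(E, D) = 2*E/(7*(D + E)) (I(E, D) = ((E + E)/(D + E))/7 = ((2*E)/(D + E))/7 = (2*E/(D + E))/7 = 2*E/(7*(D + E)))
u(-184) - I(14, -91) = -119 - 2*14/(7*(-91 + 14)) = -119 - 2*14/(7*(-77)) = -119 - 2*14*(-1)/(7*77) = -119 - 1*(-4/77) = -119 + 4/77 = -9159/77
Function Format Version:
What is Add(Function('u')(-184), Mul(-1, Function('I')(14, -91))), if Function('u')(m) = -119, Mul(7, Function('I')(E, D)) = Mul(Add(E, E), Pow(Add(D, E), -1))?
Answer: Rational(-9159, 77) ≈ -118.95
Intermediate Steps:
Function('I')(E, D) = Mul(Rational(2, 7), E, Pow(Add(D, E), -1)) (Function('I')(E, D) = Mul(Rational(1, 7), Mul(Add(E, E), Pow(Add(D, E), -1))) = Mul(Rational(1, 7), Mul(Mul(2, E), Pow(Add(D, E), -1))) = Mul(Rational(1, 7), Mul(2, E, Pow(Add(D, E), -1))) = Mul(Rational(2, 7), E, Pow(Add(D, E), -1)))
Add(Function('u')(-184), Mul(-1, Function('I')(14, -91))) = Add(-119, Mul(-1, Mul(Rational(2, 7), 14, Pow(Add(-91, 14), -1)))) = Add(-119, Mul(-1, Mul(Rational(2, 7), 14, Pow(-77, -1)))) = Add(-119, Mul(-1, Mul(Rational(2, 7), 14, Rational(-1, 77)))) = Add(-119, Mul(-1, Rational(-4, 77))) = Add(-119, Rational(4, 77)) = Rational(-9159, 77)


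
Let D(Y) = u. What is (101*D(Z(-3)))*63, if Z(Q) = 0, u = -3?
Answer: -19089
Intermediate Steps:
D(Y) = -3
(101*D(Z(-3)))*63 = (101*(-3))*63 = -303*63 = -19089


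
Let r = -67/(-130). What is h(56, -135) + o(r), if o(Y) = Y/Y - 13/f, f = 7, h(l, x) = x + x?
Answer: -1896/7 ≈ -270.86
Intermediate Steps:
h(l, x) = 2*x
r = 67/130 (r = -67*(-1/130) = 67/130 ≈ 0.51538)
o(Y) = -6/7 (o(Y) = Y/Y - 13/7 = 1 - 13*1/7 = 1 - 13/7 = -6/7)
h(56, -135) + o(r) = 2*(-135) - 6/7 = -270 - 6/7 = -1896/7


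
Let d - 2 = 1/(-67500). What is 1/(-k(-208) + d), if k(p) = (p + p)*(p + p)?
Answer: -67500/11681145001 ≈ -5.7785e-6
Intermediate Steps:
k(p) = 4*p**2 (k(p) = (2*p)*(2*p) = 4*p**2)
d = 134999/67500 (d = 2 + 1/(-67500) = 2 - 1/67500 = 134999/67500 ≈ 2.0000)
1/(-k(-208) + d) = 1/(-4*(-208)**2 + 134999/67500) = 1/(-4*43264 + 134999/67500) = 1/(-1*173056 + 134999/67500) = 1/(-173056 + 134999/67500) = 1/(-11681145001/67500) = -67500/11681145001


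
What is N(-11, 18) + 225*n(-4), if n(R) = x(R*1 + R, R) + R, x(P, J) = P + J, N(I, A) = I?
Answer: -3611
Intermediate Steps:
x(P, J) = J + P
n(R) = 4*R (n(R) = (R + (R*1 + R)) + R = (R + (R + R)) + R = (R + 2*R) + R = 3*R + R = 4*R)
N(-11, 18) + 225*n(-4) = -11 + 225*(4*(-4)) = -11 + 225*(-16) = -11 - 3600 = -3611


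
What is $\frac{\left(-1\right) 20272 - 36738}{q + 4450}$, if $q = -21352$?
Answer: $\frac{28505}{8451} \approx 3.373$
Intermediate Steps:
$\frac{\left(-1\right) 20272 - 36738}{q + 4450} = \frac{\left(-1\right) 20272 - 36738}{-21352 + 4450} = \frac{-20272 - 36738}{-16902} = \left(-57010\right) \left(- \frac{1}{16902}\right) = \frac{28505}{8451}$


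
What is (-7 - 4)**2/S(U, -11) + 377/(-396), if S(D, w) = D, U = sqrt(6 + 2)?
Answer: -377/396 + 121*sqrt(2)/4 ≈ 41.828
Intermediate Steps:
U = 2*sqrt(2) (U = sqrt(8) = 2*sqrt(2) ≈ 2.8284)
(-7 - 4)**2/S(U, -11) + 377/(-396) = (-7 - 4)**2/((2*sqrt(2))) + 377/(-396) = (-11)**2*(sqrt(2)/4) + 377*(-1/396) = 121*(sqrt(2)/4) - 377/396 = 121*sqrt(2)/4 - 377/396 = -377/396 + 121*sqrt(2)/4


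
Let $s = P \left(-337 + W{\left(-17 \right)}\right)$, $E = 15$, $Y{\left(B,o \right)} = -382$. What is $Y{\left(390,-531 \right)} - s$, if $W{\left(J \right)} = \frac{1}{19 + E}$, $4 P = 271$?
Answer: $\frac{3052895}{136} \approx 22448.0$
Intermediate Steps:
$P = \frac{271}{4}$ ($P = \frac{1}{4} \cdot 271 = \frac{271}{4} \approx 67.75$)
$W{\left(J \right)} = \frac{1}{34}$ ($W{\left(J \right)} = \frac{1}{19 + 15} = \frac{1}{34}$)
$s = - \frac{3104847}{136}$ ($s = \frac{271 \left(-337 + \frac{1}{34}\right)}{4} = \frac{271}{4} \left(- \frac{11457}{34}\right) = - \frac{3104847}{136} \approx -22830.0$)
$Y{\left(390,-531 \right)} - s = -382 - - \frac{3104847}{136} = -382 + \frac{3104847}{136} = \frac{3052895}{136}$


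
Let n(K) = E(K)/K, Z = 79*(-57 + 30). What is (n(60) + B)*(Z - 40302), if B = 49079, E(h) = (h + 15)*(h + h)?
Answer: -2089032615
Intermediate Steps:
E(h) = 2*h*(15 + h) (E(h) = (15 + h)*(2*h) = 2*h*(15 + h))
Z = -2133 (Z = 79*(-27) = -2133)
n(K) = 30 + 2*K (n(K) = (2*K*(15 + K))/K = 30 + 2*K)
(n(60) + B)*(Z - 40302) = ((30 + 2*60) + 49079)*(-2133 - 40302) = ((30 + 120) + 49079)*(-42435) = (150 + 49079)*(-42435) = 49229*(-42435) = -2089032615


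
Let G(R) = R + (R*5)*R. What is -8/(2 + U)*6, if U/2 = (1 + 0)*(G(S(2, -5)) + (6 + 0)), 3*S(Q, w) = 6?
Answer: -24/29 ≈ -0.82759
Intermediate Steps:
S(Q, w) = 2 (S(Q, w) = (1/3)*6 = 2)
G(R) = R + 5*R**2 (G(R) = R + (5*R)*R = R + 5*R**2)
U = 56 (U = 2*((1 + 0)*(2*(1 + 5*2) + (6 + 0))) = 2*(1*(2*(1 + 10) + 6)) = 2*(1*(2*11 + 6)) = 2*(1*(22 + 6)) = 2*(1*28) = 2*28 = 56)
-8/(2 + U)*6 = -8/(2 + 56)*6 = -8/58*6 = -8*1/58*6 = -4/29*6 = -24/29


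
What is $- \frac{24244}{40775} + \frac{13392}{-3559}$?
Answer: $- \frac{632343196}{145118225} \approx -4.3574$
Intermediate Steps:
$- \frac{24244}{40775} + \frac{13392}{-3559} = \left(-24244\right) \frac{1}{40775} + 13392 \left(- \frac{1}{3559}\right) = - \frac{24244}{40775} - \frac{13392}{3559} = - \frac{632343196}{145118225}$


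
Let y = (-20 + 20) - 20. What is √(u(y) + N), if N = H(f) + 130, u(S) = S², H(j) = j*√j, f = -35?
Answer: √(530 - 35*I*√35) ≈ 23.442 - 4.4166*I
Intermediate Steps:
y = -20 (y = 0 - 20 = -20)
H(j) = j^(3/2)
N = 130 - 35*I*√35 (N = (-35)^(3/2) + 130 = -35*I*√35 + 130 = 130 - 35*I*√35 ≈ 130.0 - 207.06*I)
√(u(y) + N) = √((-20)² + (130 - 35*I*√35)) = √(400 + (130 - 35*I*√35)) = √(530 - 35*I*√35)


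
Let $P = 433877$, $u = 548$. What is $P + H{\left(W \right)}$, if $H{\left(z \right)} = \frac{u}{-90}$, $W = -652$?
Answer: $\frac{19524191}{45} \approx 4.3387 \cdot 10^{5}$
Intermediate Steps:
$H{\left(z \right)} = - \frac{274}{45}$ ($H{\left(z \right)} = \frac{548}{-90} = 548 \left(- \frac{1}{90}\right) = - \frac{274}{45}$)
$P + H{\left(W \right)} = 433877 - \frac{274}{45} = \frac{19524191}{45}$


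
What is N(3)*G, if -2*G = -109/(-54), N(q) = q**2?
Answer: -109/12 ≈ -9.0833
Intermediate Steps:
G = -109/108 (G = -(-109)/(2*(-54)) = -(-109)*(-1)/(2*54) = -1/2*109/54 = -109/108 ≈ -1.0093)
N(3)*G = 3**2*(-109/108) = 9*(-109/108) = -109/12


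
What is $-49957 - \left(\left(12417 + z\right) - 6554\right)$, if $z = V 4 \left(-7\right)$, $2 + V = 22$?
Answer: $-55260$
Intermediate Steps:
$V = 20$ ($V = -2 + 22 = 20$)
$z = -560$ ($z = 20 \cdot 4 \left(-7\right) = 80 \left(-7\right) = -560$)
$-49957 - \left(\left(12417 + z\right) - 6554\right) = -49957 - \left(\left(12417 - 560\right) - 6554\right) = -49957 - \left(11857 - 6554\right) = -49957 - 5303 = -55260$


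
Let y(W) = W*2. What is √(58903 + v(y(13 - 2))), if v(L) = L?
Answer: 5*√2357 ≈ 242.74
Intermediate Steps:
y(W) = 2*W
√(58903 + v(y(13 - 2))) = √(58903 + 2*(13 - 2)) = √(58903 + 2*11) = √(58903 + 22) = √58925 = 5*√2357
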